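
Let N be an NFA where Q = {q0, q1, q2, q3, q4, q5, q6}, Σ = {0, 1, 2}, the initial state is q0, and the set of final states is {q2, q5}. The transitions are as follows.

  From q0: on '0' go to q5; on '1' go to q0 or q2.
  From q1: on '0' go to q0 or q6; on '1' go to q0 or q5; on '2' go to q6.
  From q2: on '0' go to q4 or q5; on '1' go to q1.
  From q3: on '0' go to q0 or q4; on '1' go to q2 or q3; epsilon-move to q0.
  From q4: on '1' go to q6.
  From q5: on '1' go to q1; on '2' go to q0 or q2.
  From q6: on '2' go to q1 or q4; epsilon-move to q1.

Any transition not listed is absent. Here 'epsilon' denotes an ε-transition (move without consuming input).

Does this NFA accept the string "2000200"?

No

Start in {q0}.
Read '2': {q0} → ∅.
The set is empty and remains empty for the remaining 6 symbols.
The final set ∅ contains no accepting state.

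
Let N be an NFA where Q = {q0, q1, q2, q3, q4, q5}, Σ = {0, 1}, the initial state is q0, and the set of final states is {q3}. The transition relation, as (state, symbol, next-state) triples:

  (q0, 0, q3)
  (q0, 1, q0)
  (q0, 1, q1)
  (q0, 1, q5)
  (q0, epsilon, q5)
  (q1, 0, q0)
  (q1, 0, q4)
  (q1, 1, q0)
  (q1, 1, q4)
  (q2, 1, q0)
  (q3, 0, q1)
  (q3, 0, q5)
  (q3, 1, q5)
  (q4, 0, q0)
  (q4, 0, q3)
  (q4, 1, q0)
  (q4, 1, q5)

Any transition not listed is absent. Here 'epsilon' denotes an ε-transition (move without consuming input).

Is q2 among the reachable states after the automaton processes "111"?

No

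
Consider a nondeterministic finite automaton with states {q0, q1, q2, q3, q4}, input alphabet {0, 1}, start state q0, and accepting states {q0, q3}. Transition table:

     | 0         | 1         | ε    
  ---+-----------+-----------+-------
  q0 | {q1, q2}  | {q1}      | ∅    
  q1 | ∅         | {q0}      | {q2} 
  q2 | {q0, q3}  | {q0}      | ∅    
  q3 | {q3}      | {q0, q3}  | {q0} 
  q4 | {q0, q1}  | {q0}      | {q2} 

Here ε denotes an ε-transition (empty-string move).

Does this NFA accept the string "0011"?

Yes

Start in {q0}.
Read '0': q0→{q1, q2}; now {q1, q2}.
Read '0': q1→∅, q2→{q0, q3}; now {q0, q3}.
Read '1': q0→{q1}, q3→{q0, q3}; union {q0, q1, q3}; ε-closure = {q0, q1, q2, q3}.
Read '1': q0→{q1}, q1→{q0}, q2→{q0}, q3→{q0, q3}; union {q0, q1, q3}; ε-closure = {q0, q1, q2, q3}.
The final set {q0, q1, q2, q3} contains the accepting states q0, q3.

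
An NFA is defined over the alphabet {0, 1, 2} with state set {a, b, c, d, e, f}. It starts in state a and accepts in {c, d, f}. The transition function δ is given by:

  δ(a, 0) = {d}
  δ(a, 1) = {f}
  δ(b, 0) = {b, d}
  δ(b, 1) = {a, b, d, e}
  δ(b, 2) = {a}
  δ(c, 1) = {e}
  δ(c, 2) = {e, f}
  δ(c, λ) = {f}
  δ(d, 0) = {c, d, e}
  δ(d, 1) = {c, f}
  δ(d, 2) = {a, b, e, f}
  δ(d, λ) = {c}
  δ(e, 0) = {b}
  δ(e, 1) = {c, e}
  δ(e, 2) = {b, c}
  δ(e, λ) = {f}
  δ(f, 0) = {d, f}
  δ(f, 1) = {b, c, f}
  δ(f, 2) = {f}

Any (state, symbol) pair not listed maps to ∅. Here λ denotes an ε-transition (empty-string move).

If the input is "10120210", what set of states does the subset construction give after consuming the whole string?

{b, c, d, e, f}

Start in {a}.
Read '1': a→{f}; now {f}.
Read '0': f→{d, f}; union {d, f}; ε-closure = {c, d, f}.
Read '1': c→{e}, d→{c, f}, f→{b, c, f}; now {b, c, e, f}.
Read '2': b→{a}, c→{e, f}, e→{b, c}, f→{f}; now {a, b, c, e, f}.
Read '0': a→{d}, b→{b, d}, c→∅, e→{b}, f→{d, f}; union {b, d, f}; ε-closure = {b, c, d, f}.
Read '2': b→{a}, c→{e, f}, d→{a, b, e, f}, f→{f}; now {a, b, e, f}.
Read '1': a→{f}, b→{a, b, d, e}, e→{c, e}, f→{b, c, f}; now {a, b, c, d, e, f}.
Read '0': a→{d}, b→{b, d}, c→∅, d→{c, d, e}, e→{b}, f→{d, f}; now {b, c, d, e, f}.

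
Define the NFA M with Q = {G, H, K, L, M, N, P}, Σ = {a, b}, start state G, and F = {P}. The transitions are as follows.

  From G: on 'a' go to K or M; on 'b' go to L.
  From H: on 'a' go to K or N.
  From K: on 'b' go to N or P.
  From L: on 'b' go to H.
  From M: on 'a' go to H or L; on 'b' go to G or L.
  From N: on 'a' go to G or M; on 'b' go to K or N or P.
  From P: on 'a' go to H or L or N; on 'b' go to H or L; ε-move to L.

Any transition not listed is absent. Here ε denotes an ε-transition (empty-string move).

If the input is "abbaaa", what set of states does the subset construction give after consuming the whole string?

Start in {G}.
Read 'a': G→{K, M}; now {K, M}.
Read 'b': K→{N, P}, M→{G, L}; now {G, L, N, P}.
Read 'b': G→{L}, L→{H}, N→{K, N, P}, P→{H, L}; now {H, K, L, N, P}.
Read 'a': H→{K, N}, K→∅, L→∅, N→{G, M}, P→{H, L, N}; now {G, H, K, L, M, N}.
Read 'a': G→{K, M}, H→{K, N}, K→∅, L→∅, M→{H, L}, N→{G, M}; now {G, H, K, L, M, N}.
Read 'a': G→{K, M}, H→{K, N}, K→∅, L→∅, M→{H, L}, N→{G, M}; now {G, H, K, L, M, N}.

{G, H, K, L, M, N}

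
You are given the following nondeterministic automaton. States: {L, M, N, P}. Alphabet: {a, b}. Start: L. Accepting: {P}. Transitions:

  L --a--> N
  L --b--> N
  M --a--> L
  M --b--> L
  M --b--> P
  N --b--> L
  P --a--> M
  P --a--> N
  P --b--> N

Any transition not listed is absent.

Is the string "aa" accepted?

No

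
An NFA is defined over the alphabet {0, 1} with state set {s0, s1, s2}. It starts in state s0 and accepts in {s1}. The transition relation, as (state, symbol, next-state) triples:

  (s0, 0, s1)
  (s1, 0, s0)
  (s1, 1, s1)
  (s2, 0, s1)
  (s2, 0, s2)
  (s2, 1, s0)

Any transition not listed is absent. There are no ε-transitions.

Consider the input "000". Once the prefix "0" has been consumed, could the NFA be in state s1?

Yes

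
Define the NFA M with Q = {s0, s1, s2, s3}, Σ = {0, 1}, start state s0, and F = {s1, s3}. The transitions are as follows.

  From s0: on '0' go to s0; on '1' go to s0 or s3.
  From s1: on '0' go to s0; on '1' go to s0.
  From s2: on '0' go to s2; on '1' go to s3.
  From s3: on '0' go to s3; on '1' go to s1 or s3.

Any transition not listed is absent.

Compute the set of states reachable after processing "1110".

Start in {s0}.
Read '1': {s0} → {s0, s3}.
Read '1': {s0, s3} → {s0, s1, s3}.
Read '1': {s0, s1, s3} → {s0, s1, s3}.
Read '0': {s0, s1, s3} → {s0, s3}.

{s0, s3}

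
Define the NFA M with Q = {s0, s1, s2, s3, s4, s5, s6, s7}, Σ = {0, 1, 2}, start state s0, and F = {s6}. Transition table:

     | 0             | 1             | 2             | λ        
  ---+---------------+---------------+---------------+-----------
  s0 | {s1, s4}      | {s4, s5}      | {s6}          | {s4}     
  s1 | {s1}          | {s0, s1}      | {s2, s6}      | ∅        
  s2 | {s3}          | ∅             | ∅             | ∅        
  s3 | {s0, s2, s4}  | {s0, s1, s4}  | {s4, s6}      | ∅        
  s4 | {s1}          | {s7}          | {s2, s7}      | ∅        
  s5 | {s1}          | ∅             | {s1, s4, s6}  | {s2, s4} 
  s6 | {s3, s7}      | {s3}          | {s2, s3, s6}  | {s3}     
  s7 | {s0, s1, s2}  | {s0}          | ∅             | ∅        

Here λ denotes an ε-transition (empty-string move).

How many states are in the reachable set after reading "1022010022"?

5

Start: ε-closure({s0}) = {s0, s4}.
Read '1': s0→{s4, s5}, s4→{s7}; union {s4, s5, s7}; ε-closure = {s2, s4, s5, s7}.
Read '0': s2→{s3}, s4→{s1}, s5→{s1}, s7→{s0, s1, s2}; union {s0, s1, s2, s3}; ε-closure = {s0, s1, s2, s3, s4}.
Read '2': s0→{s6}, s1→{s2, s6}, s2→∅, s3→{s4, s6}, s4→{s2, s7}; union {s2, s4, s6, s7}; ε-closure = {s2, s3, s4, s6, s7}.
Read '2': s2→∅, s3→{s4, s6}, s4→{s2, s7}, s6→{s2, s3, s6}, s7→∅; now {s2, s3, s4, s6, s7}.
Read '0': s2→{s3}, s3→{s0, s2, s4}, s4→{s1}, s6→{s3, s7}, s7→{s0, s1, s2}; now {s0, s1, s2, s3, s4, s7}.
Read '1': s0→{s4, s5}, s1→{s0, s1}, s2→∅, s3→{s0, s1, s4}, s4→{s7}, s7→{s0}; union {s0, s1, s4, s5, s7}; ε-closure = {s0, s1, s2, s4, s5, s7}.
Read '0': s0→{s1, s4}, s1→{s1}, s2→{s3}, s4→{s1}, s5→{s1}, s7→{s0, s1, s2}; now {s0, s1, s2, s3, s4}.
Read '0': s0→{s1, s4}, s1→{s1}, s2→{s3}, s3→{s0, s2, s4}, s4→{s1}; now {s0, s1, s2, s3, s4}.
Read '2': s0→{s6}, s1→{s2, s6}, s2→∅, s3→{s4, s6}, s4→{s2, s7}; union {s2, s4, s6, s7}; ε-closure = {s2, s3, s4, s6, s7}.
Read '2': s2→∅, s3→{s4, s6}, s4→{s2, s7}, s6→{s2, s3, s6}, s7→∅; now {s2, s3, s4, s6, s7}.
That set has 5 states.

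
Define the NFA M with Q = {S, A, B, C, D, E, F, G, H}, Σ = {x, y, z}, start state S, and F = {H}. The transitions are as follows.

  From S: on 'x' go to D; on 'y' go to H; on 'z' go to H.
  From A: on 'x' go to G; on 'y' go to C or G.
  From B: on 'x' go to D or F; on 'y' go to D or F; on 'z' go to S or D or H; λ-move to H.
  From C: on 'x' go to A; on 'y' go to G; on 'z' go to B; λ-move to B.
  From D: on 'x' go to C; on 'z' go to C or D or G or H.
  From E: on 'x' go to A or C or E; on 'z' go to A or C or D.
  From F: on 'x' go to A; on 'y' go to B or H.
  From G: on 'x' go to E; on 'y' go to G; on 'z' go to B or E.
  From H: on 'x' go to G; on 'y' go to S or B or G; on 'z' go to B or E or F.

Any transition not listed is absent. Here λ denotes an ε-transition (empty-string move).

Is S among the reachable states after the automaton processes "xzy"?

Yes

Start in {S}.
Read 'x': S→{D}; now {D}.
Read 'z': D→{C, D, G, H}; union {C, D, G, H}; ε-closure = {B, C, D, G, H}.
Read 'y': B→{D, F}, C→{G}, D→∅, G→{G}, H→{S, B, G}; union {S, B, D, F, G}; ε-closure = {S, B, D, F, G, H}.
State S is in {S, B, D, F, G, H}.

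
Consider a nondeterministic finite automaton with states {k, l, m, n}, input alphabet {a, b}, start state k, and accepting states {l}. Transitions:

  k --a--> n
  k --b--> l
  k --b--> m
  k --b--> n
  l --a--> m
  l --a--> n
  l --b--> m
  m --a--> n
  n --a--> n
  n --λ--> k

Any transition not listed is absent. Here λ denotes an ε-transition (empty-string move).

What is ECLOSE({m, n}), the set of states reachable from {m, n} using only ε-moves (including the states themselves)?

Begin with {m, n}.
ε-move n → k; add k.

{k, m, n}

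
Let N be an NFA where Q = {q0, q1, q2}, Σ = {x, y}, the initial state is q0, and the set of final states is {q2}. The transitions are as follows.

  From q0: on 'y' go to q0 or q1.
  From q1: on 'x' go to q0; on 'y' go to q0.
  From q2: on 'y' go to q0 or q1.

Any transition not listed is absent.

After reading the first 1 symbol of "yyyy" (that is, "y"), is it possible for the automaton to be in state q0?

Yes

Start in {q0}.
Read 'y': q0→{q0, q1}; now {q0, q1}.
State q0 is in {q0, q1}.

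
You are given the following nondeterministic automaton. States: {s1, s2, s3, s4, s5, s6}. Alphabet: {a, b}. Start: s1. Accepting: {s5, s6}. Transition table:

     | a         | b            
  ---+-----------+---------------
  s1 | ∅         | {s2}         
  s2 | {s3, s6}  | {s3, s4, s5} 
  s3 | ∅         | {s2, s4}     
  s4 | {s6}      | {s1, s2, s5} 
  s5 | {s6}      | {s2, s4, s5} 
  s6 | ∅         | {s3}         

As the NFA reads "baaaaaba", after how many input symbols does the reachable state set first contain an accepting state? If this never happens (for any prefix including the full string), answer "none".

2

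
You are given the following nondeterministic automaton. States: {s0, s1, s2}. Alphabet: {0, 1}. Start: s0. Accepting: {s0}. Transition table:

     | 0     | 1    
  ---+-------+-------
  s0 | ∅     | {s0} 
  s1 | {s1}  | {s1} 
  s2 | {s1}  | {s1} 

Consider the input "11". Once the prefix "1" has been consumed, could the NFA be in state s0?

Start in {s0}.
Read '1': s0→{s0}; now {s0}.
State s0 is in {s0}.

Yes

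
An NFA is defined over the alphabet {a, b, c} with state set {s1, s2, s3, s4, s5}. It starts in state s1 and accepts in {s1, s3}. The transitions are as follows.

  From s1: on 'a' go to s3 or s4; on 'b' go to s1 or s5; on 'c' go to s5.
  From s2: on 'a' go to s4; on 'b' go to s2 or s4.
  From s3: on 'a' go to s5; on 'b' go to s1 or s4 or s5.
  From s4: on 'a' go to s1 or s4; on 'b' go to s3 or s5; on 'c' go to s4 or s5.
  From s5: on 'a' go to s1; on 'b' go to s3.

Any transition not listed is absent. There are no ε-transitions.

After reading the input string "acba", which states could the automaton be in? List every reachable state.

{s1, s5}

Start in {s1}.
Read 'a': {s1} → {s3, s4}.
Read 'c': {s3, s4} → {s4, s5}.
Read 'b': {s4, s5} → {s3, s5}.
Read 'a': {s3, s5} → {s1, s5}.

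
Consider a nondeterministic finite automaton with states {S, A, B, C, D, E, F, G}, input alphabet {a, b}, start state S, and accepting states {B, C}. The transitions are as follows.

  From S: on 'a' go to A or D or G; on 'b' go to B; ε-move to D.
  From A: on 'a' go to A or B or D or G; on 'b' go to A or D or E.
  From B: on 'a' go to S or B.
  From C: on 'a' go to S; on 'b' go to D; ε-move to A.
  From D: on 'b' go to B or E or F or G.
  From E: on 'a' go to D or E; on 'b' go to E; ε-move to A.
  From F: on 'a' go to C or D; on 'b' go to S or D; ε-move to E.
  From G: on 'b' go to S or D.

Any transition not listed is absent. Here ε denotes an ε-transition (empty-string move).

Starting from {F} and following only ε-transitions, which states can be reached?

{A, E, F}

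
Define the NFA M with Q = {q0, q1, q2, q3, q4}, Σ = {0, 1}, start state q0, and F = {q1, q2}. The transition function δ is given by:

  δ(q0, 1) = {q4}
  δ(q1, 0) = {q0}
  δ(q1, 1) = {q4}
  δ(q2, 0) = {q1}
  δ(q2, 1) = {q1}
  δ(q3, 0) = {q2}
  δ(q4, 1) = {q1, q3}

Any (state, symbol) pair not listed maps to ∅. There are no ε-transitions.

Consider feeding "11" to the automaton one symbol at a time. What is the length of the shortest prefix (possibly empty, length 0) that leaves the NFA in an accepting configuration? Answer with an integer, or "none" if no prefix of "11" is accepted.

Start in {q0}.
Read '1': {q0} → {q4}.
Read '1': {q4} → {q1, q3}.
None of the earlier sets intersect F, but {q1, q3} does.

2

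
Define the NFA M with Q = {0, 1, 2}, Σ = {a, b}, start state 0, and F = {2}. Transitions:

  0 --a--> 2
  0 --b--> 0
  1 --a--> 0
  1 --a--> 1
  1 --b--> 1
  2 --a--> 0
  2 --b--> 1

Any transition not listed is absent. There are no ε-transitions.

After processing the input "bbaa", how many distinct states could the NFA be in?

1

Start in {0}.
Read 'b': 0→{0}; now {0}.
Read 'b': 0→{0}; now {0}.
Read 'a': 0→{2}; now {2}.
Read 'a': 2→{0}; now {0}.
That set has 1 state.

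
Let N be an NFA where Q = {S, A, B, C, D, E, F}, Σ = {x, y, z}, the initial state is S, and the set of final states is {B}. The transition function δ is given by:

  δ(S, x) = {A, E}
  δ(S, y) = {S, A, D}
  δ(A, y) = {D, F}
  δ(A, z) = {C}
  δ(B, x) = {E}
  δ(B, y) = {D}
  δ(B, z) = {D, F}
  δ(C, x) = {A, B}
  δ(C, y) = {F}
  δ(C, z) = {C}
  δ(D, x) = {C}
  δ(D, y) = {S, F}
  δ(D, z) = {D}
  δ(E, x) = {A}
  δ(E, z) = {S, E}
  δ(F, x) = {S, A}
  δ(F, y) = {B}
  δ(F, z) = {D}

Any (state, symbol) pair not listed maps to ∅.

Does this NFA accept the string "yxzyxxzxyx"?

No

Start in {S}.
Read 'y': {S} → {S, A, D}.
Read 'x': {S, A, D} → {A, C, E}.
Read 'z': {A, C, E} → {S, C, E}.
Read 'y': {S, C, E} → {S, A, D, F}.
Read 'x': {S, A, D, F} → {S, A, C, E}.
Read 'x': {S, A, C, E} → {A, B, E}.
Read 'z': {A, B, E} → {S, C, D, E, F}.
Read 'x': {S, C, D, E, F} → {S, A, B, C, E}.
Read 'y': {S, A, B, C, E} → {S, A, D, F}.
Read 'x': {S, A, D, F} → {S, A, C, E}.
The final set {S, A, C, E} contains no accepting state.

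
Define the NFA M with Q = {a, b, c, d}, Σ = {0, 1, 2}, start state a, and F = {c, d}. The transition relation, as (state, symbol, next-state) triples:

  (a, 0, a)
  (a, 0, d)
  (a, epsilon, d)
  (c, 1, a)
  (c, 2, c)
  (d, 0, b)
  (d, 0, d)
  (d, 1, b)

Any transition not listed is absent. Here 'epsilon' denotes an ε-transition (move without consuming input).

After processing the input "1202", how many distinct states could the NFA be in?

Start: ε-closure({a}) = {a, d}.
Read '1': {a, d} → {b}.
Read '2': {b} → ∅.
The set is empty and remains empty for the remaining 2 symbols.
That set has 0 states.

0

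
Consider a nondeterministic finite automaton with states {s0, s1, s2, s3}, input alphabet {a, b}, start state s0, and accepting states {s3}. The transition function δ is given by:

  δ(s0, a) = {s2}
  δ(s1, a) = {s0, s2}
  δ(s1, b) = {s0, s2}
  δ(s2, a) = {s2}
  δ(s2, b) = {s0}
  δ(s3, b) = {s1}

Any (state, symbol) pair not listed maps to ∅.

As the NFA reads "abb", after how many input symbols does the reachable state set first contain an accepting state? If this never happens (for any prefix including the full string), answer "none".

none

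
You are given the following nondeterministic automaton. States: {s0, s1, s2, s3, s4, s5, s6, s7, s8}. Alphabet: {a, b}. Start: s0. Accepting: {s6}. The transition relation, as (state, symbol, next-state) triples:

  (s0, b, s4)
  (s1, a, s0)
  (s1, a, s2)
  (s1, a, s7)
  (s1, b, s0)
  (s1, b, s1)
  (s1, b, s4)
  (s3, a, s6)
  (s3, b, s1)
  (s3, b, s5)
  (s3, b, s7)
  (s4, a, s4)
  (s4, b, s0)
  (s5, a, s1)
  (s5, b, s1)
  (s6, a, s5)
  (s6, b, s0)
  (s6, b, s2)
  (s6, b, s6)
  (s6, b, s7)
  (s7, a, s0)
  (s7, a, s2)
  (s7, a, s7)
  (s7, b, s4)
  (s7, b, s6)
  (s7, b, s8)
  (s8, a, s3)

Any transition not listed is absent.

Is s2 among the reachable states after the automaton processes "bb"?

Start in {s0}.
Read 'b': {s0} → {s4}.
Read 'b': {s4} → {s0}.
State s2 is not in {s0}.

No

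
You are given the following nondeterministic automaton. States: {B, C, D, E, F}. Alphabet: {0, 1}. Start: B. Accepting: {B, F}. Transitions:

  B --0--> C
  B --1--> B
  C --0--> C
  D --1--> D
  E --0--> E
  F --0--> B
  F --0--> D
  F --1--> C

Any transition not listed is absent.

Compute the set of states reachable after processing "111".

{B}

Start in {B}.
Read '1': {B} → {B}.
Read '1': {B} → {B}.
Read '1': {B} → {B}.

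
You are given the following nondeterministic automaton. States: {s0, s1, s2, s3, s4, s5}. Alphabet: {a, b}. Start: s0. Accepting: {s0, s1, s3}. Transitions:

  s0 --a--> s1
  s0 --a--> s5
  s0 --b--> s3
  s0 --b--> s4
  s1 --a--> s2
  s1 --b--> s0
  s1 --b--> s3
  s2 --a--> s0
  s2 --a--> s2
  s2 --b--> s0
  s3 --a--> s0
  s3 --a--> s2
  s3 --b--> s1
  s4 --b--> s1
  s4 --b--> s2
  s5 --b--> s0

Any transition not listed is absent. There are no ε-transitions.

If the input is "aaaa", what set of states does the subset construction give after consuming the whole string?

{s0, s1, s2, s5}

Start in {s0}.
Read 'a': s0→{s1, s5}; now {s1, s5}.
Read 'a': s1→{s2}, s5→∅; now {s2}.
Read 'a': s2→{s0, s2}; now {s0, s2}.
Read 'a': s0→{s1, s5}, s2→{s0, s2}; now {s0, s1, s2, s5}.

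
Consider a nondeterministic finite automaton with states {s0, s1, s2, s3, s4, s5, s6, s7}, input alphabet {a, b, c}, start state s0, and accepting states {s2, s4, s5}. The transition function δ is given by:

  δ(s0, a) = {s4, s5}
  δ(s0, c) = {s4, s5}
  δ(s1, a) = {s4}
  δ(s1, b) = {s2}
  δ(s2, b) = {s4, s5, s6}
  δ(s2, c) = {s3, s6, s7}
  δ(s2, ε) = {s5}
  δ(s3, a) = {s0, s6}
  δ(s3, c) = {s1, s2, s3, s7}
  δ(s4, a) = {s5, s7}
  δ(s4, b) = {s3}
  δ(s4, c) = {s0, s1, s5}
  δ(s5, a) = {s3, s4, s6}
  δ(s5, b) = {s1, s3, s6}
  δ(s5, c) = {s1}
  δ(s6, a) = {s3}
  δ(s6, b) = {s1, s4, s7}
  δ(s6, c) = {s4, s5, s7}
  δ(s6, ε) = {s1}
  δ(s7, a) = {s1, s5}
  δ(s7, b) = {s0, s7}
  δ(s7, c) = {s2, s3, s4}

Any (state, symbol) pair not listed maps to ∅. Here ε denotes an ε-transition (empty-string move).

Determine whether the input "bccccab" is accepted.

Start in {s0}.
Read 'b': s0→∅; now ∅.
The set is empty and remains empty for the remaining 6 symbols.
The final set ∅ contains no accepting state.

No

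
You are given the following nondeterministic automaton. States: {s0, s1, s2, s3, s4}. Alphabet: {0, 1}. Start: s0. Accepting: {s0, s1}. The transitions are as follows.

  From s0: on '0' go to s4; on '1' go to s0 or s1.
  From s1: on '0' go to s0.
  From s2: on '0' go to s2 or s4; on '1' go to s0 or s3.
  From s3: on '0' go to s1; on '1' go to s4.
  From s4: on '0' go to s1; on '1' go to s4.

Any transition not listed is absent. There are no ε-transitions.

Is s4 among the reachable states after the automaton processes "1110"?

Start in {s0}.
Read '1': s0→{s0, s1}; now {s0, s1}.
Read '1': s0→{s0, s1}, s1→∅; now {s0, s1}.
Read '1': s0→{s0, s1}, s1→∅; now {s0, s1}.
Read '0': s0→{s4}, s1→{s0}; now {s0, s4}.
State s4 is in {s0, s4}.

Yes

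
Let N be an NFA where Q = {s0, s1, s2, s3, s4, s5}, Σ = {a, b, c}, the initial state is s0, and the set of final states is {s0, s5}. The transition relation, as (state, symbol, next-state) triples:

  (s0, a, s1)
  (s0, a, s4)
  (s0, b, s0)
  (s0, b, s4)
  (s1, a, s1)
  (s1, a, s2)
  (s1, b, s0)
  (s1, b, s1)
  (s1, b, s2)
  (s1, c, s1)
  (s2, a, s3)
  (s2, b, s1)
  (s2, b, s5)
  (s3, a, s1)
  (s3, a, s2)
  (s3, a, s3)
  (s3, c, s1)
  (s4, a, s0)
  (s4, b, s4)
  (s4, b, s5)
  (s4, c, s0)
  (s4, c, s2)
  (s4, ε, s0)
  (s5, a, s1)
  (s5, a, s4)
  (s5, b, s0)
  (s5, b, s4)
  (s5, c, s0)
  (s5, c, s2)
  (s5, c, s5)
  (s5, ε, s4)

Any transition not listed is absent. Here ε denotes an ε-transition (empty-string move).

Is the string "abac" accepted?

Yes

Start in {s0}.
Read 'a': s0→{s1, s4}; union {s1, s4}; ε-closure = {s0, s1, s4}.
Read 'b': s0→{s0, s4}, s1→{s0, s1, s2}, s4→{s4, s5}; now {s0, s1, s2, s4, s5}.
Read 'a': s0→{s1, s4}, s1→{s1, s2}, s2→{s3}, s4→{s0}, s5→{s1, s4}; now {s0, s1, s2, s3, s4}.
Read 'c': s0→∅, s1→{s1}, s2→∅, s3→{s1}, s4→{s0, s2}; now {s0, s1, s2}.
The final set {s0, s1, s2} contains the accepting state s0.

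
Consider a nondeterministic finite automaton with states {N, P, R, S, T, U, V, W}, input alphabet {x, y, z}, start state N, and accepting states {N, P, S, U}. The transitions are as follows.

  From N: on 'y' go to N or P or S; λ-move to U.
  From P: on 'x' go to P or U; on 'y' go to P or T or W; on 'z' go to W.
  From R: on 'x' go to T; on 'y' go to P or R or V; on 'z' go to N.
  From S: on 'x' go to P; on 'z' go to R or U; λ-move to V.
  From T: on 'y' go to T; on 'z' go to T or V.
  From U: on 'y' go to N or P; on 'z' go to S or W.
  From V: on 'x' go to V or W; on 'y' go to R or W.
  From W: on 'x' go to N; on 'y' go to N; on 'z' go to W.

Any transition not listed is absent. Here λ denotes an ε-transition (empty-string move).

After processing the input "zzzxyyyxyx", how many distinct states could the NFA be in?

Start: ε-closure({N}) = {N, U}.
Read 'z': N→∅, U→{S, W}; union {S, W}; ε-closure = {S, V, W}.
Read 'z': S→{R, U}, V→∅, W→{W}; now {R, U, W}.
Read 'z': R→{N}, U→{S, W}, W→{W}; union {N, S, W}; ε-closure = {N, S, U, V, W}.
Read 'x': N→∅, S→{P}, U→∅, V→{V, W}, W→{N}; union {N, P, V, W}; ε-closure = {N, P, U, V, W}.
Read 'y': N→{N, P, S}, P→{P, T, W}, U→{N, P}, V→{R, W}, W→{N}; union {N, P, R, S, T, W}; ε-closure = {N, P, R, S, T, U, V, W}.
Read 'y': N→{N, P, S}, P→{P, T, W}, R→{P, R, V}, S→∅, T→{T}, U→{N, P}, V→{R, W}, W→{N}; union {N, P, R, S, T, V, W}; ε-closure = {N, P, R, S, T, U, V, W}.
Read 'y': N→{N, P, S}, P→{P, T, W}, R→{P, R, V}, S→∅, T→{T}, U→{N, P}, V→{R, W}, W→{N}; union {N, P, R, S, T, V, W}; ε-closure = {N, P, R, S, T, U, V, W}.
Read 'x': N→∅, P→{P, U}, R→{T}, S→{P}, T→∅, U→∅, V→{V, W}, W→{N}; now {N, P, T, U, V, W}.
Read 'y': N→{N, P, S}, P→{P, T, W}, T→{T}, U→{N, P}, V→{R, W}, W→{N}; union {N, P, R, S, T, W}; ε-closure = {N, P, R, S, T, U, V, W}.
Read 'x': N→∅, P→{P, U}, R→{T}, S→{P}, T→∅, U→∅, V→{V, W}, W→{N}; now {N, P, T, U, V, W}.
That set has 6 states.

6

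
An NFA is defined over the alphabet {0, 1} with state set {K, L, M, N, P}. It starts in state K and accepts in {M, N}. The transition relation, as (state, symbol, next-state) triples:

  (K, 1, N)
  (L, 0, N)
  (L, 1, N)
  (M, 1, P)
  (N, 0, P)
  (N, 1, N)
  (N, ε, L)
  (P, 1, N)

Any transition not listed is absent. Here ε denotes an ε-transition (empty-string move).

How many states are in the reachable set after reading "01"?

0

Start in {K}.
Read '0': K→∅; now ∅.
The set is empty and remains empty for the remaining 1 symbol.
That set has 0 states.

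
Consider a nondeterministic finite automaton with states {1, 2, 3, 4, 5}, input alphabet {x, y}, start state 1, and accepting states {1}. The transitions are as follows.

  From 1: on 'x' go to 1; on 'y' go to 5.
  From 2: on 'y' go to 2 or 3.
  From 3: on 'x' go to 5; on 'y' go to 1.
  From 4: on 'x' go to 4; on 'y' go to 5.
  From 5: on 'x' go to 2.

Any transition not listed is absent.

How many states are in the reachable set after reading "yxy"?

2

Start in {1}.
Read 'y': 1→{5}; now {5}.
Read 'x': 5→{2}; now {2}.
Read 'y': 2→{2, 3}; now {2, 3}.
That set has 2 states.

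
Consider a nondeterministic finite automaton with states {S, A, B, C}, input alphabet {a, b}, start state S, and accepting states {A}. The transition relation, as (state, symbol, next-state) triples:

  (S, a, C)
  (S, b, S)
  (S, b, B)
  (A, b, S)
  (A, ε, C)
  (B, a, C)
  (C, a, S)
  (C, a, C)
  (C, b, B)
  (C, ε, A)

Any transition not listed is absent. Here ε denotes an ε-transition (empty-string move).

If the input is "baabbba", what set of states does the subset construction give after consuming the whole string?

{A, C}

Start in {S}.
Read 'b': {S} → {S, B}.
Read 'a': {S, B} → {A, C}.
Read 'a': {A, C} → {S, A, C}.
Read 'b': {S, A, C} → {S, B}.
Read 'b': {S, B} → {S, B}.
Read 'b': {S, B} → {S, B}.
Read 'a': {S, B} → {A, C}.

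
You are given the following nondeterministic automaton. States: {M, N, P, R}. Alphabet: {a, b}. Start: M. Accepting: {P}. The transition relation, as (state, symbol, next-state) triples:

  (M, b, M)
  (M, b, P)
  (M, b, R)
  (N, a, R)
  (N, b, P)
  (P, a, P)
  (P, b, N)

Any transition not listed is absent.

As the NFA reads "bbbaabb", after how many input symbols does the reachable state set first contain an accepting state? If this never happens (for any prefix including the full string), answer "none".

1

Start in {M}.
Read 'b': M→{M, P, R}; now {M, P, R}.
None of the earlier sets intersect F, but {M, P, R} does.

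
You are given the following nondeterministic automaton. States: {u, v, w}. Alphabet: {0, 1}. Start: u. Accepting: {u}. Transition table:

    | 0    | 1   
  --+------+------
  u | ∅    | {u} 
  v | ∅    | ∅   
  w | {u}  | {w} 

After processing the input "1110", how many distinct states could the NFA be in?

Start in {u}.
Read '1': {u} → {u}.
Read '1': {u} → {u}.
Read '1': {u} → {u}.
Read '0': {u} → ∅.
That set has 0 states.

0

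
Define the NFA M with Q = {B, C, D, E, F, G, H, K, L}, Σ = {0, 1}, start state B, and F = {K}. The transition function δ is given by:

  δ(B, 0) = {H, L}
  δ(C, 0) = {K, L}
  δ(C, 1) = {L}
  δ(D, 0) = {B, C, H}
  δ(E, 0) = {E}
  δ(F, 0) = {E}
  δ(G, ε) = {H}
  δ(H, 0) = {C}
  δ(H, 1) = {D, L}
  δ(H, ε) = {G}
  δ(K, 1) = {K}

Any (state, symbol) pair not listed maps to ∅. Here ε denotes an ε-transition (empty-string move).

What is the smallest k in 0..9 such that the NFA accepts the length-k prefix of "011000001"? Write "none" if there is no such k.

Start in {B}.
Read '0': B→{H, L}; union {H, L}; ε-closure = {G, H, L}.
Read '1': G→∅, H→{D, L}, L→∅; now {D, L}.
Read '1': D→∅, L→∅; now ∅.
The set is empty and remains empty for the remaining 6 symbols.
No reachable set along the way intersects F.

none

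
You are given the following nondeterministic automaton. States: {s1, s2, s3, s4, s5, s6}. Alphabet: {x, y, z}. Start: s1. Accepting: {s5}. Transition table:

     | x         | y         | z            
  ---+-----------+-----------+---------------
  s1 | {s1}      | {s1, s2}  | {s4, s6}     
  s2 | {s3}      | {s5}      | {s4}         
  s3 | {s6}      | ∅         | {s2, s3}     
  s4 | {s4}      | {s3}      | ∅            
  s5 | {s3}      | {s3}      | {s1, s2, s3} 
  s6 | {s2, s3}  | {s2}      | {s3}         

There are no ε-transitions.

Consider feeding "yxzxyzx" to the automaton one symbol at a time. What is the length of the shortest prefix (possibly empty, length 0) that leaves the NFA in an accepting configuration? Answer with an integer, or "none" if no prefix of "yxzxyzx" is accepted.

5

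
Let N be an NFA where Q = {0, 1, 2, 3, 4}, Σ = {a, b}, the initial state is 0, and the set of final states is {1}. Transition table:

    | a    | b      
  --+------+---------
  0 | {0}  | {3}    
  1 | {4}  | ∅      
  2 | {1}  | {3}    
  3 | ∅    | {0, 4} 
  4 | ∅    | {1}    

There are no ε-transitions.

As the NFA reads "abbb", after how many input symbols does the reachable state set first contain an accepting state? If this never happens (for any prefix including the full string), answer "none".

Start in {0}.
Read 'a': 0→{0}; now {0}.
Read 'b': 0→{3}; now {3}.
Read 'b': 3→{0, 4}; now {0, 4}.
Read 'b': 0→{3}, 4→{1}; now {1, 3}.
None of the earlier sets intersect F, but {1, 3} does.

4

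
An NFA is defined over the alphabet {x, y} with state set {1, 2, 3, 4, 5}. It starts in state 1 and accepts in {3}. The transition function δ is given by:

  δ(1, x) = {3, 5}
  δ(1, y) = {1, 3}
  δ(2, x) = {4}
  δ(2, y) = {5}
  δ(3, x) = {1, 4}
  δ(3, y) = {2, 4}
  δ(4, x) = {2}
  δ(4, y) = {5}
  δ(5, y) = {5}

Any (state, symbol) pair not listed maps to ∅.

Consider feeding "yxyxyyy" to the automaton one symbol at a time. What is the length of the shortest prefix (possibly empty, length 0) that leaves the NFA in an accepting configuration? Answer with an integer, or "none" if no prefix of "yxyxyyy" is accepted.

Start in {1}.
Read 'y': 1→{1, 3}; now {1, 3}.
None of the earlier sets intersect F, but {1, 3} does.

1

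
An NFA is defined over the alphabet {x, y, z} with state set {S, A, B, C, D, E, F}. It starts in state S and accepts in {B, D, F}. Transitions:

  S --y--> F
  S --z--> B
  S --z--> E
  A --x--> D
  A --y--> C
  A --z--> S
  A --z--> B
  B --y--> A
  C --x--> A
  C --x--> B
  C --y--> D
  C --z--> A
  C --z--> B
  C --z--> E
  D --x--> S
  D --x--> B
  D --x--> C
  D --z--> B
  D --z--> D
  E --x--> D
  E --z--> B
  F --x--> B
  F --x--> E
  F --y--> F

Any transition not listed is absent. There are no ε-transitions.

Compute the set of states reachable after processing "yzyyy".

Start in {S}.
Read 'y': S→{F}; now {F}.
Read 'z': F→∅; now ∅.
The set is empty and remains empty for the remaining 3 symbols.

∅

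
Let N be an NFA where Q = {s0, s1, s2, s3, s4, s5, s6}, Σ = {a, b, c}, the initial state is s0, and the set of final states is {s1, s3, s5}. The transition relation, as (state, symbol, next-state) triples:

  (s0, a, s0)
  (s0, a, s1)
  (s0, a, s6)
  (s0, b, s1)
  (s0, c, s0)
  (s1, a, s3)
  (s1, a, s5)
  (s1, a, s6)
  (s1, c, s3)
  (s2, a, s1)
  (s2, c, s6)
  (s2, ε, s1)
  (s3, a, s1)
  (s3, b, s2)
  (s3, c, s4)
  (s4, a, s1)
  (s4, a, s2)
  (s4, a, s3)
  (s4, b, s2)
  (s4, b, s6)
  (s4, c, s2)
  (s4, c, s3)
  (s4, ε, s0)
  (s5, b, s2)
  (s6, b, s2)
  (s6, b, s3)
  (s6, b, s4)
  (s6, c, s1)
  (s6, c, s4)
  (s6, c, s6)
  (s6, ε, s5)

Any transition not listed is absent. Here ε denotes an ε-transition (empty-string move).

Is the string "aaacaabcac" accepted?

Yes

Start in {s0}.
Read 'a': {s0} → {s0, s1, s5, s6}.
Read 'a': {s0, s1, s5, s6} → {s0, s1, s3, s5, s6}.
Read 'a': {s0, s1, s3, s5, s6} → {s0, s1, s3, s5, s6}.
Read 'c': {s0, s1, s3, s5, s6} → {s0, s1, s3, s4, s5, s6}.
Read 'a': {s0, s1, s3, s4, s5, s6} → {s0, s1, s2, s3, s5, s6}.
Read 'a': {s0, s1, s2, s3, s5, s6} → {s0, s1, s3, s5, s6}.
Read 'b': {s0, s1, s3, s5, s6} → {s0, s1, s2, s3, s4}.
Read 'c': {s0, s1, s2, s3, s4} → {s0, s1, s2, s3, s4, s5, s6}.
Read 'a': {s0, s1, s2, s3, s4, s5, s6} → {s0, s1, s2, s3, s5, s6}.
Read 'c': {s0, s1, s2, s3, s5, s6} → {s0, s1, s3, s4, s5, s6}.
The final set {s0, s1, s3, s4, s5, s6} contains the accepting states s1, s3, s5.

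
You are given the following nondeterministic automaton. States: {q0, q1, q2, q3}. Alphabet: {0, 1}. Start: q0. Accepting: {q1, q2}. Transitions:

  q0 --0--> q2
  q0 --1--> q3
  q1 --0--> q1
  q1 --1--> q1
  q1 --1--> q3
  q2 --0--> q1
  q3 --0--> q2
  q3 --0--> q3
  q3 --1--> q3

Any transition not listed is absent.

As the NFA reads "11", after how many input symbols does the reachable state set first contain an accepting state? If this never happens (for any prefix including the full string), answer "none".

none

Start in {q0}.
Read '1': q0→{q3}; now {q3}.
Read '1': q3→{q3}; now {q3}.
No reachable set along the way intersects F.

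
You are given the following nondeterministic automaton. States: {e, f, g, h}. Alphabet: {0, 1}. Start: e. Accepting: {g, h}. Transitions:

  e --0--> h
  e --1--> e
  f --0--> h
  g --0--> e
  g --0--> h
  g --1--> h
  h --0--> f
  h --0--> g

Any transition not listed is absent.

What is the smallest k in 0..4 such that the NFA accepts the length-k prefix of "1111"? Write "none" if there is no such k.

none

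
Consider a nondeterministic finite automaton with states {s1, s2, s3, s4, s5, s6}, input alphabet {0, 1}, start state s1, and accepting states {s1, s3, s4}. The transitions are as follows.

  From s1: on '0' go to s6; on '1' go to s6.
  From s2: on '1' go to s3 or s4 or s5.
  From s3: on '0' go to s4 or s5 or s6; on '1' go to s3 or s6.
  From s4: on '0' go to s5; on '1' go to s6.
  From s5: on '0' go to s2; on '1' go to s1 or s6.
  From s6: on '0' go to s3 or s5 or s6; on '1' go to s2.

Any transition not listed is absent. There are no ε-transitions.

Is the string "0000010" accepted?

Yes

Start in {s1}.
Read '0': {s1} → {s6}.
Read '0': {s6} → {s3, s5, s6}.
Read '0': {s3, s5, s6} → {s2, s3, s4, s5, s6}.
Read '0': {s2, s3, s4, s5, s6} → {s2, s3, s4, s5, s6}.
Read '0': {s2, s3, s4, s5, s6} → {s2, s3, s4, s5, s6}.
Read '1': {s2, s3, s4, s5, s6} → {s1, s2, s3, s4, s5, s6}.
Read '0': {s1, s2, s3, s4, s5, s6} → {s2, s3, s4, s5, s6}.
The final set {s2, s3, s4, s5, s6} contains the accepting states s3, s4.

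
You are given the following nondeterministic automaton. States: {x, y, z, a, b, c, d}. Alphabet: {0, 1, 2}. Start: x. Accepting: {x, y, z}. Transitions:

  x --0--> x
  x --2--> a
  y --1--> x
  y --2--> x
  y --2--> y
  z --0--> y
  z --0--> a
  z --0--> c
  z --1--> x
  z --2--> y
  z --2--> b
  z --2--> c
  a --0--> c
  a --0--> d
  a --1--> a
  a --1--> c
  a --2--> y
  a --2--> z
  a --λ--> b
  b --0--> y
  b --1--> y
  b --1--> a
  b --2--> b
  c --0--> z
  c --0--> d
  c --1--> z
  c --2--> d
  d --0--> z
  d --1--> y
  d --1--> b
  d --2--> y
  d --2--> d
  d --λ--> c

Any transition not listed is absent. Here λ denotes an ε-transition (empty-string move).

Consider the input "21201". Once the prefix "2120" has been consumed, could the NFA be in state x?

Yes

Start in {x}.
Read '2': x→{a}; union {a}; ε-closure = {a, b}.
Read '1': a→{a, c}, b→{y, a}; union {y, a, c}; ε-closure = {y, a, b, c}.
Read '2': y→{x, y}, a→{y, z}, b→{b}, c→{d}; union {x, y, z, b, d}; ε-closure = {x, y, z, b, c, d}.
Read '0': x→{x}, y→∅, z→{y, a, c}, b→{y}, c→{z, d}, d→{z}; union {x, y, z, a, c, d}; ε-closure = {x, y, z, a, b, c, d}.
State x is in {x, y, z, a, b, c, d}.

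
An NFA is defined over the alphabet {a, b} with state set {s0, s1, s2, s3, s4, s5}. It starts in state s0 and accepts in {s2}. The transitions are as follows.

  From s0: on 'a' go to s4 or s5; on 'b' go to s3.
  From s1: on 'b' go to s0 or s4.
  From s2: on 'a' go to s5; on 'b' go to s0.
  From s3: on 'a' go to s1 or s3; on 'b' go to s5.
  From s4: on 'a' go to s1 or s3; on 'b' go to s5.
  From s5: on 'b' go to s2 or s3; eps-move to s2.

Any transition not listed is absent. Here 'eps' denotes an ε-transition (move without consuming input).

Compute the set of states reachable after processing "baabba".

Start in {s0}.
Read 'b': {s0} → {s3}.
Read 'a': {s3} → {s1, s3}.
Read 'a': {s1, s3} → {s1, s3}.
Read 'b': {s1, s3} → {s0, s2, s4, s5}.
Read 'b': {s0, s2, s4, s5} → {s0, s2, s3, s5}.
Read 'a': {s0, s2, s3, s5} → {s1, s2, s3, s4, s5}.

{s1, s2, s3, s4, s5}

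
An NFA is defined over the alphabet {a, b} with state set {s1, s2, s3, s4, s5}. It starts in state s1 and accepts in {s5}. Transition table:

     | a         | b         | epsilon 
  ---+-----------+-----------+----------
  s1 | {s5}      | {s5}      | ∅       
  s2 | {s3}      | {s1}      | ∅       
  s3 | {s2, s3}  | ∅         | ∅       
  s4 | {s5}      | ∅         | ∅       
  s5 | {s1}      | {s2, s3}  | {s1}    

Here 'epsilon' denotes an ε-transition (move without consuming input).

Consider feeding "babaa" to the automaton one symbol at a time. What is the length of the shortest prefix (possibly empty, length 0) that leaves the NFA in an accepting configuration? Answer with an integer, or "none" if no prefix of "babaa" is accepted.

Start in {s1}.
Read 'b': s1→{s5}; union {s5}; ε-closure = {s1, s5}.
None of the earlier sets intersect F, but {s1, s5} does.

1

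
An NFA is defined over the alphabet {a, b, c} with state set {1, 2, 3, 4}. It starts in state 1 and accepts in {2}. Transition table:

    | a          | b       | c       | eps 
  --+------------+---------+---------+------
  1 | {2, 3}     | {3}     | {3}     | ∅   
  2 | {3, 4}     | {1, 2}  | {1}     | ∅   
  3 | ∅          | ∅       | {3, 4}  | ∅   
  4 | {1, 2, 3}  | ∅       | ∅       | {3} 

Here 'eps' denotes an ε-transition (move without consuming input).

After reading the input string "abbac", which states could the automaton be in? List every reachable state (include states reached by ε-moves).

{1, 3, 4}

Start in {1}.
Read 'a': {1} → {2, 3}.
Read 'b': {2, 3} → {1, 2}.
Read 'b': {1, 2} → {1, 2, 3}.
Read 'a': {1, 2, 3} → {2, 3, 4}.
Read 'c': {2, 3, 4} → {1, 3, 4}.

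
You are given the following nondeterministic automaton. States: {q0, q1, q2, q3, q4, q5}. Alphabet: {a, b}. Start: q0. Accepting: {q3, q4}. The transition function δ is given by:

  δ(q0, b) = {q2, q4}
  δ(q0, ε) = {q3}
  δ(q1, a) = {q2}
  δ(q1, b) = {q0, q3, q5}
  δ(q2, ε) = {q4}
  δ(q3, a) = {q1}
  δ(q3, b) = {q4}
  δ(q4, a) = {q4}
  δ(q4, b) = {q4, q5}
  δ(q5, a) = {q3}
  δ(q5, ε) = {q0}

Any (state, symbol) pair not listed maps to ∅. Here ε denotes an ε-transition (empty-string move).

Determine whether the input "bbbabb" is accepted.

Yes

Start: ε-closure({q0}) = {q0, q3}.
Read 'b': q0→{q2, q4}, q3→{q4}; now {q2, q4}.
Read 'b': q2→∅, q4→{q4, q5}; union {q4, q5}; ε-closure = {q0, q3, q4, q5}.
Read 'b': q0→{q2, q4}, q3→{q4}, q4→{q4, q5}, q5→∅; union {q2, q4, q5}; ε-closure = {q0, q2, q3, q4, q5}.
Read 'a': q0→∅, q2→∅, q3→{q1}, q4→{q4}, q5→{q3}; now {q1, q3, q4}.
Read 'b': q1→{q0, q3, q5}, q3→{q4}, q4→{q4, q5}; now {q0, q3, q4, q5}.
Read 'b': q0→{q2, q4}, q3→{q4}, q4→{q4, q5}, q5→∅; union {q2, q4, q5}; ε-closure = {q0, q2, q3, q4, q5}.
The final set {q0, q2, q3, q4, q5} contains the accepting states q3, q4.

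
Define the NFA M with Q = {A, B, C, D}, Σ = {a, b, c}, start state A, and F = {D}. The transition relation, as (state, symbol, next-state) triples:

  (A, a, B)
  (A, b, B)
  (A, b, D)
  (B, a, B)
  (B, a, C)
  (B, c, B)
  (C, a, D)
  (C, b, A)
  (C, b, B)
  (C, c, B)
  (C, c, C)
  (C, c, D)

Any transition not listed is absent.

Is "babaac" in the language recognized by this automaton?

Start in {A}.
Read 'b': A→{B, D}; now {B, D}.
Read 'a': B→{B, C}, D→∅; now {B, C}.
Read 'b': B→∅, C→{A, B}; now {A, B}.
Read 'a': A→{B}, B→{B, C}; now {B, C}.
Read 'a': B→{B, C}, C→{D}; now {B, C, D}.
Read 'c': B→{B}, C→{B, C, D}, D→∅; now {B, C, D}.
The final set {B, C, D} contains the accepting state D.

Yes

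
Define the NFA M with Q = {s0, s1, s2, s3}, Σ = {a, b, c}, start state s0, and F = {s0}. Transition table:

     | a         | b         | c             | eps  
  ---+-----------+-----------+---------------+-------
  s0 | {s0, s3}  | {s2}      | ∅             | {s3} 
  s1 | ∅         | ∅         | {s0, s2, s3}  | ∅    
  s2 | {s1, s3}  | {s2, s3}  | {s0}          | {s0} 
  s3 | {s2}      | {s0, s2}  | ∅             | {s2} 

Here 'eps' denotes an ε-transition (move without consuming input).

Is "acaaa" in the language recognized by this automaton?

Start: ε-closure({s0}) = {s0, s2, s3}.
Read 'a': {s0, s2, s3} → {s0, s1, s2, s3}.
Read 'c': {s0, s1, s2, s3} → {s0, s2, s3}.
Read 'a': {s0, s2, s3} → {s0, s1, s2, s3}.
Read 'a': {s0, s1, s2, s3} → {s0, s1, s2, s3}.
Read 'a': {s0, s1, s2, s3} → {s0, s1, s2, s3}.
The final set {s0, s1, s2, s3} contains the accepting state s0.

Yes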